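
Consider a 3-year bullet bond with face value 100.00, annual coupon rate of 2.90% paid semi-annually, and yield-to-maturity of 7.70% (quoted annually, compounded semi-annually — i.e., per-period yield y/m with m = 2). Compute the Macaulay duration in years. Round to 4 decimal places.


Answer: Macaulay duration = 2.8859 years

Derivation:
Coupon per period c = face * coupon_rate / m = 1.450000
Periods per year m = 2; per-period yield y/m = 0.038500
Number of cashflows N = 6
Cashflows (t years, CF_t, discount factor 1/(1+y/m)^(m*t), PV):
  t = 0.5000: CF_t = 1.450000, DF = 0.962927, PV = 1.396245
  t = 1.0000: CF_t = 1.450000, DF = 0.927229, PV = 1.344482
  t = 1.5000: CF_t = 1.450000, DF = 0.892854, PV = 1.294638
  t = 2.0000: CF_t = 1.450000, DF = 0.859754, PV = 1.246643
  t = 2.5000: CF_t = 1.450000, DF = 0.827880, PV = 1.200426
  t = 3.0000: CF_t = 101.450000, DF = 0.797188, PV = 80.874768
Price P = sum_t PV_t = 87.357202
Macaulay numerator sum_t t * PV_t:
  t * PV_t at t = 0.5000: 0.698122
  t * PV_t at t = 1.0000: 1.344482
  t * PV_t at t = 1.5000: 1.941958
  t * PV_t at t = 2.0000: 2.493285
  t * PV_t at t = 2.5000: 3.001066
  t * PV_t at t = 3.0000: 242.624303
Macaulay duration D = (sum_t t * PV_t) / P = 252.103216 / 87.357202 = 2.885889


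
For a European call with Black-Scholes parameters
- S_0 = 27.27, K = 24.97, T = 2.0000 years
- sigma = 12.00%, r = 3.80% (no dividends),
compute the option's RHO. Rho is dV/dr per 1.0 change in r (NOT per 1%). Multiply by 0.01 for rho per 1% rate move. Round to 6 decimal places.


d1 = 1.0518925931; d2 = 0.8821869657
phi(d1) = 0.2294253564; exp(-qT) = 1.0000000000; exp(-rT) = 0.9268162066
N(d2) = 0.8111621453
Rho = K*T*exp(-rT)*N(d2) = 24.9700 * 2.0000 * 0.9268162066 * 0.8111621453 = 37.544803

Answer: Rho = 37.544803


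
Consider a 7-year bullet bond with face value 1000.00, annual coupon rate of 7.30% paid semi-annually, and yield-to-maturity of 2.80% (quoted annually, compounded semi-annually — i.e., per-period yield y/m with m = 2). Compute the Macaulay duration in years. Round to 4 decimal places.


Answer: Macaulay duration = 5.7925 years

Derivation:
Coupon per period c = face * coupon_rate / m = 36.500000
Periods per year m = 2; per-period yield y/m = 0.014000
Number of cashflows N = 14
Cashflows (t years, CF_t, discount factor 1/(1+y/m)^(m*t), PV):
  t = 0.5000: CF_t = 36.500000, DF = 0.986193, PV = 35.996055
  t = 1.0000: CF_t = 36.500000, DF = 0.972577, PV = 35.499068
  t = 1.5000: CF_t = 36.500000, DF = 0.959149, PV = 35.008943
  t = 2.0000: CF_t = 36.500000, DF = 0.945906, PV = 34.525585
  t = 2.5000: CF_t = 36.500000, DF = 0.932847, PV = 34.048900
  t = 3.0000: CF_t = 36.500000, DF = 0.919967, PV = 33.578797
  t = 3.5000: CF_t = 36.500000, DF = 0.907265, PV = 33.115185
  t = 4.0000: CF_t = 36.500000, DF = 0.894739, PV = 32.657973
  t = 4.5000: CF_t = 36.500000, DF = 0.882386, PV = 32.207074
  t = 5.0000: CF_t = 36.500000, DF = 0.870203, PV = 31.762400
  t = 5.5000: CF_t = 36.500000, DF = 0.858188, PV = 31.323866
  t = 6.0000: CF_t = 36.500000, DF = 0.846339, PV = 30.891387
  t = 6.5000: CF_t = 36.500000, DF = 0.834654, PV = 30.464878
  t = 7.0000: CF_t = 1036.500000, DF = 0.823130, PV = 853.174637
Price P = sum_t PV_t = 1284.254749
Macaulay numerator sum_t t * PV_t:
  t * PV_t at t = 0.5000: 17.998028
  t * PV_t at t = 1.0000: 35.499068
  t * PV_t at t = 1.5000: 52.513415
  t * PV_t at t = 2.0000: 69.051170
  t * PV_t at t = 2.5000: 85.122251
  t * PV_t at t = 3.0000: 100.736391
  t * PV_t at t = 3.5000: 115.903146
  t * PV_t at t = 4.0000: 130.631892
  t * PV_t at t = 4.5000: 144.931832
  t * PV_t at t = 5.0000: 158.812001
  t * PV_t at t = 5.5000: 172.281264
  t * PV_t at t = 6.0000: 185.348320
  t * PV_t at t = 6.5000: 198.021710
  t * PV_t at t = 7.0000: 5972.222461
Macaulay duration D = (sum_t t * PV_t) / P = 7439.072948 / 1284.254749 = 5.792521


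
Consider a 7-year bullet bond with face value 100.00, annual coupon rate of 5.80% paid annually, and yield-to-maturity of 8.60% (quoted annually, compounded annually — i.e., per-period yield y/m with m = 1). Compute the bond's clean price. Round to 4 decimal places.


Answer: Price = 85.7166

Derivation:
Coupon per period c = face * coupon_rate / m = 5.800000
Periods per year m = 1; per-period yield y/m = 0.086000
Number of cashflows N = 7
Cashflows (t years, CF_t, discount factor 1/(1+y/m)^(m*t), PV):
  t = 1.0000: CF_t = 5.800000, DF = 0.920810, PV = 5.340700
  t = 2.0000: CF_t = 5.800000, DF = 0.847892, PV = 4.917771
  t = 3.0000: CF_t = 5.800000, DF = 0.780747, PV = 4.528335
  t = 4.0000: CF_t = 5.800000, DF = 0.718920, PV = 4.169737
  t = 5.0000: CF_t = 5.800000, DF = 0.661989, PV = 3.839537
  t = 6.0000: CF_t = 5.800000, DF = 0.609566, PV = 3.535485
  t = 7.0000: CF_t = 105.800000, DF = 0.561295, PV = 59.385018
Price P = sum_t PV_t = 85.716583


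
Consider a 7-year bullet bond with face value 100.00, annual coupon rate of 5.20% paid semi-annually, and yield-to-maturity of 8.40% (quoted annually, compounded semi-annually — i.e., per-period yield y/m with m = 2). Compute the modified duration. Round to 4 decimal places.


Answer: Modified duration = 5.5994

Derivation:
Coupon per period c = face * coupon_rate / m = 2.600000
Periods per year m = 2; per-period yield y/m = 0.042000
Number of cashflows N = 14
Cashflows (t years, CF_t, discount factor 1/(1+y/m)^(m*t), PV):
  t = 0.5000: CF_t = 2.600000, DF = 0.959693, PV = 2.495202
  t = 1.0000: CF_t = 2.600000, DF = 0.921010, PV = 2.394627
  t = 1.5000: CF_t = 2.600000, DF = 0.883887, PV = 2.298107
  t = 2.0000: CF_t = 2.600000, DF = 0.848260, PV = 2.205477
  t = 2.5000: CF_t = 2.600000, DF = 0.814069, PV = 2.116580
  t = 3.0000: CF_t = 2.600000, DF = 0.781257, PV = 2.031267
  t = 3.5000: CF_t = 2.600000, DF = 0.749766, PV = 1.949393
  t = 4.0000: CF_t = 2.600000, DF = 0.719545, PV = 1.870818
  t = 4.5000: CF_t = 2.600000, DF = 0.690543, PV = 1.795411
  t = 5.0000: CF_t = 2.600000, DF = 0.662709, PV = 1.723043
  t = 5.5000: CF_t = 2.600000, DF = 0.635997, PV = 1.653592
  t = 6.0000: CF_t = 2.600000, DF = 0.610362, PV = 1.586941
  t = 6.5000: CF_t = 2.600000, DF = 0.585760, PV = 1.522976
  t = 7.0000: CF_t = 102.600000, DF = 0.562150, PV = 57.676553
Price P = sum_t PV_t = 83.319986
First compute Macaulay numerator sum_t t * PV_t:
  t * PV_t at t = 0.5000: 1.247601
  t * PV_t at t = 1.0000: 2.394627
  t * PV_t at t = 1.5000: 3.447160
  t * PV_t at t = 2.0000: 4.410953
  t * PV_t at t = 2.5000: 5.291451
  t * PV_t at t = 3.0000: 6.093801
  t * PV_t at t = 3.5000: 6.822874
  t * PV_t at t = 4.0000: 7.483273
  t * PV_t at t = 4.5000: 8.079349
  t * PV_t at t = 5.0000: 8.615216
  t * PV_t at t = 5.5000: 9.094758
  t * PV_t at t = 6.0000: 9.521645
  t * PV_t at t = 6.5000: 9.899343
  t * PV_t at t = 7.0000: 403.735869
Macaulay duration D = 486.137920 / 83.319986 = 5.834590
Modified duration = D / (1 + y/m) = 5.834590 / (1 + 0.042000) = 5.599414


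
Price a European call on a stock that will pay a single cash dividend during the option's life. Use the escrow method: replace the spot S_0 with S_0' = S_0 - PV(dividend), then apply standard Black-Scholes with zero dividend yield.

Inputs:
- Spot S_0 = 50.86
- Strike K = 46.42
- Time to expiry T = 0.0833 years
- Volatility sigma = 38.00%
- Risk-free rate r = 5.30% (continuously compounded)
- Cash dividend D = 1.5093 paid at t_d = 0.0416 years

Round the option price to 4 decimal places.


Answer: Price = 4.0226

Derivation:
PV(D) = D * exp(-r * t_d) = 1.5093 * 0.99779763 = 1.50597596
S_0' = S_0 - PV(D) = 50.8600 - 1.50597596 = 49.35402404
d1 = (ln(S_0'/K) + (r + sigma^2/2)*T) / (sigma*sqrt(T)) = 0.65391673
d2 = d1 - sigma*sqrt(T) = 0.54424212
exp(-rT) = 0.99559483
N(d1) = 0.74341727; N(d2) = 0.70686257
C = S_0' * N(d1) - K * exp(-rT) * N(d2) = 49.35402404 * 0.74341727 - 46.4200 * 0.99559483 * 0.70686257 = 4.0226


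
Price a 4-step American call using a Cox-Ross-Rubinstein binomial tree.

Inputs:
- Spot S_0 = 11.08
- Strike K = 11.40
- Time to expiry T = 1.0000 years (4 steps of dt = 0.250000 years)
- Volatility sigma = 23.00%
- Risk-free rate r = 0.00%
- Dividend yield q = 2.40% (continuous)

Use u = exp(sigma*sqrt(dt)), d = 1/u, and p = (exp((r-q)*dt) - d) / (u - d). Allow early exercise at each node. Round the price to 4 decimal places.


dt = T/N = 0.250000
u = exp(sigma*sqrt(dt)) = 1.121873; d = 1/u = 0.891366
p = (exp((r-q)*dt) - d) / (u - d) = 0.445330
Discount per step: exp(-r*dt) = 1.000000
Stock lattice S(k, i) with i counting down-moves:
  k=0: S(0,0) = 11.0800
  k=1: S(1,0) = 12.4304; S(1,1) = 9.8763
  k=2: S(2,0) = 13.9453; S(2,1) = 11.0800; S(2,2) = 8.8034
  k=3: S(3,0) = 15.6448; S(3,1) = 12.4304; S(3,2) = 9.8763; S(3,3) = 7.8471
  k=4: S(4,0) = 17.5515; S(4,1) = 13.9453; S(4,2) = 11.0800; S(4,3) = 8.8034; S(4,4) = 6.9946
Terminal payoffs V(N, i) = max(S_T - K, 0):
  V(4,0) = 6.151540; V(4,1) = 2.545288; V(4,2) = 0.000000; V(4,3) = 0.000000; V(4,4) = 0.000000
Backward induction: V(k, i) = exp(-r*dt) * [p * V(k+1, i) + (1-p) * V(k+1, i+1)]; then take max(V_cont, immediate exercise) for American.
  V(3,0) = exp(-r*dt) * [p*6.151540 + (1-p)*2.545288] = 4.151260; exercise = 4.244848; V(3,0) = max -> 4.244848
  V(3,1) = exp(-r*dt) * [p*2.545288 + (1-p)*0.000000] = 1.133493; exercise = 1.030358; V(3,1) = max -> 1.133493
  V(3,2) = exp(-r*dt) * [p*0.000000 + (1-p)*0.000000] = 0.000000; exercise = 0.000000; V(3,2) = max -> 0.000000
  V(3,3) = exp(-r*dt) * [p*0.000000 + (1-p)*0.000000] = 0.000000; exercise = 0.000000; V(3,3) = max -> 0.000000
  V(2,0) = exp(-r*dt) * [p*4.244848 + (1-p)*1.133493] = 2.519073; exercise = 2.545288; V(2,0) = max -> 2.545288
  V(2,1) = exp(-r*dt) * [p*1.133493 + (1-p)*0.000000] = 0.504779; exercise = 0.000000; V(2,1) = max -> 0.504779
  V(2,2) = exp(-r*dt) * [p*0.000000 + (1-p)*0.000000] = 0.000000; exercise = 0.000000; V(2,2) = max -> 0.000000
  V(1,0) = exp(-r*dt) * [p*2.545288 + (1-p)*0.504779] = 1.413479; exercise = 1.030358; V(1,0) = max -> 1.413479
  V(1,1) = exp(-r*dt) * [p*0.504779 + (1-p)*0.000000] = 0.224793; exercise = 0.000000; V(1,1) = max -> 0.224793
  V(0,0) = exp(-r*dt) * [p*1.413479 + (1-p)*0.224793] = 0.754150; exercise = 0.000000; V(0,0) = max -> 0.754150

Answer: Price = V(0,0) = 0.7542


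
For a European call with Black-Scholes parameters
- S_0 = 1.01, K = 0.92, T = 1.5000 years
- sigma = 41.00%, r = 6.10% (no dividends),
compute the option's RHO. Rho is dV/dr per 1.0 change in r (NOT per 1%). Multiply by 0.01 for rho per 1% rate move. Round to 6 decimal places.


Answer: Rho = 0.688320

Derivation:
d1 = 0.6191572032; d2 = 0.1170118060
phi(d1) = 0.3293558986; exp(-qT) = 1.0000000000; exp(-rT) = 0.9125613162
N(d2) = 0.5465746510
Rho = K*T*exp(-rT)*N(d2) = 0.9200 * 1.5000 * 0.9125613162 * 0.5465746510 = 0.688320


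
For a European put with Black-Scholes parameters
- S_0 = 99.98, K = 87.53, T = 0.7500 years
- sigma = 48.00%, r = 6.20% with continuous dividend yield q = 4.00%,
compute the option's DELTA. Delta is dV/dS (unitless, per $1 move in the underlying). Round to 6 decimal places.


d1 = 0.5674597160; d2 = 0.1517675222
phi(d1) = 0.3396146122; exp(-qT) = 0.9704455335; exp(-rT) = 0.9545645606
N(-d1) = 0.2852009442
Delta = -exp(-qT) * N(-d1) = -0.9704455335 * 0.2852009442 = -0.276772

Answer: Delta = -0.276772


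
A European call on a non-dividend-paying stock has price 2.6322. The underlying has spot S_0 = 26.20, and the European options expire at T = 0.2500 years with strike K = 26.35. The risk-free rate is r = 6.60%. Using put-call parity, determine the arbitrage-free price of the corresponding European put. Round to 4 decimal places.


Put-call parity: C - P = S_0 * exp(-qT) - K * exp(-rT).
S_0 * exp(-qT) = 26.2000 * 1.00000000 = 26.20000000
K * exp(-rT) = 26.3500 * 0.98363538 = 25.91879225
P = C - S*exp(-qT) + K*exp(-rT)
P = 2.6322 - 26.20000000 + 25.91879225 = 2.3510

Answer: Put price = 2.3510


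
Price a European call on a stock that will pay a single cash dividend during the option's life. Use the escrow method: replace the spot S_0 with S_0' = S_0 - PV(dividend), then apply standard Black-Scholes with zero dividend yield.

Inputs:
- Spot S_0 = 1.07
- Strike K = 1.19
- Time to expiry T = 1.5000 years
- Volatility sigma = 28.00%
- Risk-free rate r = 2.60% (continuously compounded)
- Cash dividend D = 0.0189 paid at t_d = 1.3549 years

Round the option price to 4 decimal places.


Answer: Price = 0.1076

Derivation:
PV(D) = D * exp(-r * t_d) = 0.0189 * 0.96538586 = 0.01824579
S_0' = S_0 - PV(D) = 1.0700 - 0.01824579 = 1.05175421
d1 = (ln(S_0'/K) + (r + sigma^2/2)*T) / (sigma*sqrt(T)) = -0.07492483
d2 = d1 - sigma*sqrt(T) = -0.41785339
exp(-rT) = 0.96175071
N(d1) = 0.47013726; N(d2) = 0.33802716
C = S_0' * N(d1) - K * exp(-rT) * N(d2) = 1.05175421 * 0.47013726 - 1.1900 * 0.96175071 * 0.33802716 = 0.1076


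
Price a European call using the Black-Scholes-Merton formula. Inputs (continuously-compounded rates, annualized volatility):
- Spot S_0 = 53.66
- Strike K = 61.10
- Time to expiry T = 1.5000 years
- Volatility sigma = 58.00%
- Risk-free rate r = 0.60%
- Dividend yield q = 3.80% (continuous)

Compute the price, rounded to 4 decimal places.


d1 = (ln(S/K) + (r - q + 0.5*sigma^2) * T) / (sigma * sqrt(T)) = 0.10481561
d2 = d1 - sigma * sqrt(T) = -0.60553642
exp(-rT) = 0.99104038; exp(-qT) = 0.94459407
C = S_0 * exp(-qT) * N(d1) - K * exp(-rT) * N(d2)
N(d1) = 0.54173894; N(d2) = 0.27241132
C = 53.6600 * 0.94459407 * 0.54173894 - 61.1000 * 0.99104038 * 0.27241132 = 10.9639

Answer: Price = 10.9639


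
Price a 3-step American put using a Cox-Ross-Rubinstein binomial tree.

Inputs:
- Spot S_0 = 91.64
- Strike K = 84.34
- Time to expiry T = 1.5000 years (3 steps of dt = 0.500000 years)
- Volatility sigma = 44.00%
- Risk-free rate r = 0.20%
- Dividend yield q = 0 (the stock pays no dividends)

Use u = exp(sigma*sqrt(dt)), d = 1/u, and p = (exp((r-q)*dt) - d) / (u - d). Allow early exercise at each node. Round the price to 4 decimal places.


dt = T/N = 0.500000
u = exp(sigma*sqrt(dt)) = 1.364963; d = 1/u = 0.732621
p = (exp((r-q)*dt) - d) / (u - d) = 0.424422
Discount per step: exp(-r*dt) = 0.999000
Stock lattice S(k, i) with i counting down-moves:
  k=0: S(0,0) = 91.6400
  k=1: S(1,0) = 125.0852; S(1,1) = 67.1374
  k=2: S(2,0) = 170.7366; S(2,1) = 91.6400; S(2,2) = 49.1862
  k=3: S(3,0) = 233.0490; S(3,1) = 125.0852; S(3,2) = 67.1374; S(3,3) = 36.0349
Terminal payoffs V(N, i) = max(K - S_T, 0):
  V(3,0) = 0.000000; V(3,1) = 0.000000; V(3,2) = 17.202626; V(3,3) = 48.305136
Backward induction: V(k, i) = exp(-r*dt) * [p * V(k+1, i) + (1-p) * V(k+1, i+1)]; then take max(V_cont, immediate exercise) for American.
  V(2,0) = exp(-r*dt) * [p*0.000000 + (1-p)*0.000000] = 0.000000; exercise = 0.000000; V(2,0) = max -> 0.000000
  V(2,1) = exp(-r*dt) * [p*0.000000 + (1-p)*17.202626] = 9.891559; exercise = 0.000000; V(2,1) = max -> 9.891559
  V(2,2) = exp(-r*dt) * [p*17.202626 + (1-p)*48.305136] = 35.069463; exercise = 35.153761; V(2,2) = max -> 35.153761
  V(1,0) = exp(-r*dt) * [p*0.000000 + (1-p)*9.891559] = 5.687674; exercise = 0.000000; V(1,0) = max -> 5.687674
  V(1,1) = exp(-r*dt) * [p*9.891559 + (1-p)*35.153761] = 24.407509; exercise = 17.202626; V(1,1) = max -> 24.407509
  V(0,0) = exp(-r*dt) * [p*5.687674 + (1-p)*24.407509] = 16.445947; exercise = 0.000000; V(0,0) = max -> 16.445947

Answer: Price = V(0,0) = 16.4459


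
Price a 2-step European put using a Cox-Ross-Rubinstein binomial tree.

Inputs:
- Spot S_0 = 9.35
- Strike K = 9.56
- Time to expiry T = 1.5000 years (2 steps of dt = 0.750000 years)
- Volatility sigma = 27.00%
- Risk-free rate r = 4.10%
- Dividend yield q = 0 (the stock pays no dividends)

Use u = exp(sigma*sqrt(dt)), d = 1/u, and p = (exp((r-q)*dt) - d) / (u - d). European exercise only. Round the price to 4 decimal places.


dt = T/N = 0.750000
u = exp(sigma*sqrt(dt)) = 1.263426; d = 1/u = 0.791499
p = (exp((r-q)*dt) - d) / (u - d) = 0.507979
Discount per step: exp(-r*dt) = 0.969718
Stock lattice S(k, i) with i counting down-moves:
  k=0: S(0,0) = 9.3500
  k=1: S(1,0) = 11.8130; S(1,1) = 7.4005
  k=2: S(2,0) = 14.9249; S(2,1) = 9.3500; S(2,2) = 5.8575
Terminal payoffs V(N, i) = max(K - S_T, 0):
  V(2,0) = 0.000000; V(2,1) = 0.210000; V(2,2) = 3.702502
Backward induction: V(k, i) = exp(-r*dt) * [p * V(k+1, i) + (1-p) * V(k+1, i+1)].
  V(1,0) = exp(-r*dt) * [p*0.000000 + (1-p)*0.210000] = 0.100196
  V(1,1) = exp(-r*dt) * [p*0.210000 + (1-p)*3.702502] = 1.869990
  V(0,0) = exp(-r*dt) * [p*0.100196 + (1-p)*1.869990] = 0.941569

Answer: Price = V(0,0) = 0.9416


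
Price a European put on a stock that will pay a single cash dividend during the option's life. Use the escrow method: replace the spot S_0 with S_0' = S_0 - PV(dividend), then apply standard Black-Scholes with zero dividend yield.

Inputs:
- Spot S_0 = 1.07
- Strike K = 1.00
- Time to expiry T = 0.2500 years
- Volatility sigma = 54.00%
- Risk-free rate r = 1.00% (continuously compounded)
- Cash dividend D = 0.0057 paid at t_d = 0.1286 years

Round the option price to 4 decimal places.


PV(D) = D * exp(-r * t_d) = 0.0057 * 0.99871483 = 0.00569267
S_0' = S_0 - PV(D) = 1.0700 - 0.00569267 = 1.06430733
d1 = (ln(S_0'/K) + (r + sigma^2/2)*T) / (sigma*sqrt(T)) = 0.37508959
d2 = d1 - sigma*sqrt(T) = 0.10508959
exp(-rT) = 0.99750312
N(-d1) = 0.35379692; N(-d2) = 0.45815236
P = K * exp(-rT) * N(-d2) - S_0' * N(-d1) = 1.0000 * 0.99750312 * 0.45815236 - 1.06430733 * 0.35379692 = 0.0805

Answer: Price = 0.0805


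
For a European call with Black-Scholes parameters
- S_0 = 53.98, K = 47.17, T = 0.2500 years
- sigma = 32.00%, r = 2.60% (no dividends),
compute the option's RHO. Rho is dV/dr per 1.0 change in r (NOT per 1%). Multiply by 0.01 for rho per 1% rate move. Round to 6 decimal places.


d1 = 0.9634719393; d2 = 0.8034719393
phi(d1) = 0.2508054796; exp(-qT) = 1.0000000000; exp(-rT) = 0.9935210793
N(d2) = 0.7891489954
Rho = K*T*exp(-rT)*N(d2) = 47.1700 * 0.2500 * 0.9935210793 * 0.7891489954 = 9.245746

Answer: Rho = 9.245746


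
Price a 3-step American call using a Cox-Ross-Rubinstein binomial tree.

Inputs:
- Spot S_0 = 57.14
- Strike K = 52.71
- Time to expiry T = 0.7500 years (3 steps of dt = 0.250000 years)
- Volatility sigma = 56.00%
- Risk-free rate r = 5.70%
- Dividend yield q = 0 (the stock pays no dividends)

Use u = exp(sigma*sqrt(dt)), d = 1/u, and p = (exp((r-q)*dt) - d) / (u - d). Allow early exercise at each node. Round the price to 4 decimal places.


dt = T/N = 0.250000
u = exp(sigma*sqrt(dt)) = 1.323130; d = 1/u = 0.755784
p = (exp((r-q)*dt) - d) / (u - d) = 0.455751
Discount per step: exp(-r*dt) = 0.985851
Stock lattice S(k, i) with i counting down-moves:
  k=0: S(0,0) = 57.1400
  k=1: S(1,0) = 75.6036; S(1,1) = 43.1855
  k=2: S(2,0) = 100.0334; S(2,1) = 57.1400; S(2,2) = 32.6389
  k=3: S(3,0) = 132.3572; S(3,1) = 75.6036; S(3,2) = 43.1855; S(3,3) = 24.6679
Terminal payoffs V(N, i) = max(S_T - K, 0):
  V(3,0) = 79.647209; V(3,1) = 22.893637; V(3,2) = 0.000000; V(3,3) = 0.000000
Backward induction: V(k, i) = exp(-r*dt) * [p * V(k+1, i) + (1-p) * V(k+1, i+1)]; then take max(V_cont, immediate exercise) for American.
  V(2,0) = exp(-r*dt) * [p*79.647209 + (1-p)*22.893637] = 48.069218; exercise = 47.323427; V(2,0) = max -> 48.069218
  V(2,1) = exp(-r*dt) * [p*22.893637 + (1-p)*0.000000] = 10.286160; exercise = 4.430000; V(2,1) = max -> 10.286160
  V(2,2) = exp(-r*dt) * [p*0.000000 + (1-p)*0.000000] = 0.000000; exercise = 0.000000; V(2,2) = max -> 0.000000
  V(1,0) = exp(-r*dt) * [p*48.069218 + (1-p)*10.286160] = 27.116631; exercise = 22.893637; V(1,0) = max -> 27.116631
  V(1,1) = exp(-r*dt) * [p*10.286160 + (1-p)*0.000000] = 4.621594; exercise = 0.000000; V(1,1) = max -> 4.621594
  V(0,0) = exp(-r*dt) * [p*27.116631 + (1-p)*4.621594] = 14.663271; exercise = 4.430000; V(0,0) = max -> 14.663271

Answer: Price = V(0,0) = 14.6633


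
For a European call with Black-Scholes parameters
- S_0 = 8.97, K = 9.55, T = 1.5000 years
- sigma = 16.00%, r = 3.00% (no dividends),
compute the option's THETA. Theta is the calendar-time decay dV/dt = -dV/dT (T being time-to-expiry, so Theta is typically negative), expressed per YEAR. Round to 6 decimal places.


d1 = 0.0078818537; d2 = -0.1880773257
phi(d1) = 0.3989298887; exp(-qT) = 1.0000000000; exp(-rT) = 0.9559974818
Theta = -S*exp(-qT)*phi(d1)*sigma/(2*sqrt(T)) - r*K*exp(-rT)*N(d2) + q*S*exp(-qT)*N(d1)
N(d1) = 0.5031443721; N(d2) = 0.4254080177; sqrt(T) = 1.2247448714
Term 1 = -8.9700 * 1.0000000000 * 0.3989298887 * 0.1600 / (2 * 1.2247448714) = -0.2337401812
Term 2 = -0.0300 * 9.5500 * 0.9559974818 * 0.4254080177 = -0.1165163967
Term 3 = 0 (no dividend yield, q = 0)
Theta = -0.2337401812 + (-0.1165163967) + (0.0000000000) = -0.350257

Answer: Theta = -0.350257


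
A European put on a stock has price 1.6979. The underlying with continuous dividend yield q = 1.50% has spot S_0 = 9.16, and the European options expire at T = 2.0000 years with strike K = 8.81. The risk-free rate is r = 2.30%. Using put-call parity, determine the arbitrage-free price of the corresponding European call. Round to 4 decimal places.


Answer: Call price = 2.1733

Derivation:
Put-call parity: C - P = S_0 * exp(-qT) - K * exp(-rT).
S_0 * exp(-qT) = 9.1600 * 0.97044553 = 8.88928109
K * exp(-rT) = 8.8100 * 0.95504196 = 8.41391969
C = P + S*exp(-qT) - K*exp(-rT)
C = 1.6979 + 8.88928109 - 8.41391969 = 2.1733


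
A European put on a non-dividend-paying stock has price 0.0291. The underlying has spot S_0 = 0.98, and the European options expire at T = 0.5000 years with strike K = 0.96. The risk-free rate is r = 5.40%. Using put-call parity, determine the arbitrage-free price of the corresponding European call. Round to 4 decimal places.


Answer: Call price = 0.0747

Derivation:
Put-call parity: C - P = S_0 * exp(-qT) - K * exp(-rT).
S_0 * exp(-qT) = 0.9800 * 1.00000000 = 0.98000000
K * exp(-rT) = 0.9600 * 0.97336124 = 0.93442679
C = P + S*exp(-qT) - K*exp(-rT)
C = 0.0291 + 0.98000000 - 0.93442679 = 0.0747


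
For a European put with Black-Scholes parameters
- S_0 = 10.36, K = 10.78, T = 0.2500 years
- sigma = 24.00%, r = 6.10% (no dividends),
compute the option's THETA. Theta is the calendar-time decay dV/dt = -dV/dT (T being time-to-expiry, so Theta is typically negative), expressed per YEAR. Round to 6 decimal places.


Answer: Theta = -0.590427

Derivation:
d1 = -0.1440860721; d2 = -0.2640860721
phi(d1) = 0.3948225201; exp(-qT) = 1.0000000000; exp(-rT) = 0.9848656924
Theta = -S*exp(-qT)*phi(d1)*sigma/(2*sqrt(T)) + r*K*exp(-rT)*N(-d2) - q*S*exp(-qT)*N(-d1)
N(-d1) = 0.5572837486; N(-d2) = 0.6041432020; sqrt(T) = 0.5000000000
Term 1 = -10.3600 * 1.0000000000 * 0.3948225201 * 0.2400 / (2 * 0.5000000000) = -0.9816867140
Term 2 = 0.0610 * 10.7800 * 0.9848656924 * 0.6041432020 = 0.3912600428
Term 3 = 0 (no dividend yield, q = 0)
Theta = -0.9816867140 + (0.3912600428) + (0.0000000000) = -0.590427


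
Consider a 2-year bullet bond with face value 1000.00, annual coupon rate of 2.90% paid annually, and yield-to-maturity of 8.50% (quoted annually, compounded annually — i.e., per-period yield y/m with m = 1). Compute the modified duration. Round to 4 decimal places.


Answer: Modified duration = 1.8160

Derivation:
Coupon per period c = face * coupon_rate / m = 29.000000
Periods per year m = 1; per-period yield y/m = 0.085000
Number of cashflows N = 2
Cashflows (t years, CF_t, discount factor 1/(1+y/m)^(m*t), PV):
  t = 1.0000: CF_t = 29.000000, DF = 0.921659, PV = 26.728111
  t = 2.0000: CF_t = 1029.000000, DF = 0.849455, PV = 874.089490
Price P = sum_t PV_t = 900.817601
First compute Macaulay numerator sum_t t * PV_t:
  t * PV_t at t = 1.0000: 26.728111
  t * PV_t at t = 2.0000: 1748.178980
Macaulay duration D = 1774.907091 / 900.817601 = 1.970329
Modified duration = D / (1 + y/m) = 1.970329 / (1 + 0.085000) = 1.815971


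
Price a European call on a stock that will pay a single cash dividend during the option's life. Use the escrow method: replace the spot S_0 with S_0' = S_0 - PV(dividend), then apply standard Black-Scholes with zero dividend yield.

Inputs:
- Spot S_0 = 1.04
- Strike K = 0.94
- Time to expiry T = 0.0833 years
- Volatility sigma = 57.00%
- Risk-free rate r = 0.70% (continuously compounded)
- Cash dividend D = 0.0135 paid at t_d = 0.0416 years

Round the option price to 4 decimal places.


Answer: Price = 0.1171

Derivation:
PV(D) = D * exp(-r * t_d) = 0.0135 * 0.99970884 = 0.01349607
S_0' = S_0 - PV(D) = 1.0400 - 0.01349607 = 1.02650393
d1 = (ln(S_0'/K) + (r + sigma^2/2)*T) / (sigma*sqrt(T)) = 0.62092387
d2 = d1 - sigma*sqrt(T) = 0.45641196
exp(-rT) = 0.99941707
N(d1) = 0.73267514; N(d2) = 0.67595312
C = S_0' * N(d1) - K * exp(-rT) * N(d2) = 1.02650393 * 0.73267514 - 0.9400 * 0.99941707 * 0.67595312 = 0.1171


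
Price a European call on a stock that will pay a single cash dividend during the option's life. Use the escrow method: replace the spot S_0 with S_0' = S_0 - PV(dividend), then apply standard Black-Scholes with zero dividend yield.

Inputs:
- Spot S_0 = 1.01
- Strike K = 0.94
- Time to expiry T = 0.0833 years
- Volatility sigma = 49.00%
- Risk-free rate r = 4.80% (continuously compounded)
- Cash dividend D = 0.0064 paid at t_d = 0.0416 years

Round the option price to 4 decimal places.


PV(D) = D * exp(-r * t_d) = 0.0064 * 0.99800519 = 0.00638723
S_0' = S_0 - PV(D) = 1.0100 - 0.00638723 = 1.00361277
d1 = (ln(S_0'/K) + (r + sigma^2/2)*T) / (sigma*sqrt(T)) = 0.56200543
d2 = d1 - sigma*sqrt(T) = 0.42058290
exp(-rT) = 0.99600958
N(d1) = 0.71294384; N(d2) = 0.66297016
C = S_0' * N(d1) - K * exp(-rT) * N(d2) = 1.00361277 * 0.71294384 - 0.9400 * 0.99600958 * 0.66297016 = 0.0948

Answer: Price = 0.0948


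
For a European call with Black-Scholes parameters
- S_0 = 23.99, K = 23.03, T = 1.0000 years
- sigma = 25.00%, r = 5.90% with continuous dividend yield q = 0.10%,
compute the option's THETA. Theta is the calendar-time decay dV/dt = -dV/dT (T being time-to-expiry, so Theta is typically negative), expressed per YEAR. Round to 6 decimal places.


d1 = 0.5203574521; d2 = 0.2703574521
phi(d1) = 0.3484277204; exp(-qT) = 0.9990004998; exp(-rT) = 0.9427067692
Theta = -S*exp(-qT)*phi(d1)*sigma/(2*sqrt(T)) - r*K*exp(-rT)*N(d2) + q*S*exp(-qT)*N(d1)
N(d1) = 0.6985927702; N(d2) = 0.6065573650; sqrt(T) = 1.0000000000
Term 1 = -23.9900 * 0.9990004998 * 0.3484277204 * 0.2500 / (2 * 1.0000000000) = -1.0438033011
Term 2 = -0.0590 * 23.0300 * 0.9427067692 * 0.6065573650 = -0.7769524770
Term 3 = 0.0010 * 23.9900 * 0.9990004998 * 0.6985927702 = 0.0167424897
Theta = -1.0438033011 + (-0.7769524770) + (0.0167424897) = -1.804013

Answer: Theta = -1.804013


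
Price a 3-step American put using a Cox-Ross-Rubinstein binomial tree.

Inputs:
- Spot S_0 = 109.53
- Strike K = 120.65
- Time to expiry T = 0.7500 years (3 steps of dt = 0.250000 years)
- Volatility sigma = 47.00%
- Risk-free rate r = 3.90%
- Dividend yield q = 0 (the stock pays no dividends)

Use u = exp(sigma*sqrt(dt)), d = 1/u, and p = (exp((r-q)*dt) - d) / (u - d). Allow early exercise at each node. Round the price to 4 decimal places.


Answer: Price = V(0,0) = 23.6497

Derivation:
dt = T/N = 0.250000
u = exp(sigma*sqrt(dt)) = 1.264909; d = 1/u = 0.790571
p = (exp((r-q)*dt) - d) / (u - d) = 0.462174
Discount per step: exp(-r*dt) = 0.990297
Stock lattice S(k, i) with i counting down-moves:
  k=0: S(0,0) = 109.5300
  k=1: S(1,0) = 138.5455; S(1,1) = 86.5912
  k=2: S(2,0) = 175.2474; S(2,1) = 109.5300; S(2,2) = 68.4565
  k=3: S(3,0) = 221.6719; S(3,1) = 138.5455; S(3,2) = 86.5912; S(3,3) = 54.1197
Terminal payoffs V(N, i) = max(K - S_T, 0):
  V(3,0) = 0.000000; V(3,1) = 0.000000; V(3,2) = 34.058775; V(3,3) = 66.530288
Backward induction: V(k, i) = exp(-r*dt) * [p * V(k+1, i) + (1-p) * V(k+1, i+1)]; then take max(V_cont, immediate exercise) for American.
  V(2,0) = exp(-r*dt) * [p*0.000000 + (1-p)*0.000000] = 0.000000; exercise = 0.000000; V(2,0) = max -> 0.000000
  V(2,1) = exp(-r*dt) * [p*0.000000 + (1-p)*34.058775] = 18.139952; exercise = 11.120000; V(2,1) = max -> 18.139952
  V(2,2) = exp(-r*dt) * [p*34.058775 + (1-p)*66.530288] = 51.022880; exercise = 52.193502; V(2,2) = max -> 52.193502
  V(1,0) = exp(-r*dt) * [p*0.000000 + (1-p)*18.139952] = 9.661471; exercise = 0.000000; V(1,0) = max -> 9.661471
  V(1,1) = exp(-r*dt) * [p*18.139952 + (1-p)*52.193502] = 36.101116; exercise = 34.058775; V(1,1) = max -> 36.101116
  V(0,0) = exp(-r*dt) * [p*9.661471 + (1-p)*36.101116] = 23.649677; exercise = 11.120000; V(0,0) = max -> 23.649677


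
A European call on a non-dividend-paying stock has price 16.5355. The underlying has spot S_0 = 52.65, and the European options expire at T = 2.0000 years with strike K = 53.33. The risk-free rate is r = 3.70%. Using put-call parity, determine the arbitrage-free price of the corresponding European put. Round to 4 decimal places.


Answer: Put price = 13.4116

Derivation:
Put-call parity: C - P = S_0 * exp(-qT) - K * exp(-rT).
S_0 * exp(-qT) = 52.6500 * 1.00000000 = 52.65000000
K * exp(-rT) = 53.3300 * 0.92867169 = 49.52606143
P = C - S*exp(-qT) + K*exp(-rT)
P = 16.5355 - 52.65000000 + 49.52606143 = 13.4116


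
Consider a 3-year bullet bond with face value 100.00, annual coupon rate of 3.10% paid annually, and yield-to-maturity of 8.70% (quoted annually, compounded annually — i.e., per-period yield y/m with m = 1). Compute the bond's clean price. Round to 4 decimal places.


Coupon per period c = face * coupon_rate / m = 3.100000
Periods per year m = 1; per-period yield y/m = 0.087000
Number of cashflows N = 3
Cashflows (t years, CF_t, discount factor 1/(1+y/m)^(m*t), PV):
  t = 1.0000: CF_t = 3.100000, DF = 0.919963, PV = 2.851886
  t = 2.0000: CF_t = 3.100000, DF = 0.846332, PV = 2.623630
  t = 3.0000: CF_t = 103.100000, DF = 0.778595, PV = 80.273100
Price P = sum_t PV_t = 85.748616

Answer: Price = 85.7486


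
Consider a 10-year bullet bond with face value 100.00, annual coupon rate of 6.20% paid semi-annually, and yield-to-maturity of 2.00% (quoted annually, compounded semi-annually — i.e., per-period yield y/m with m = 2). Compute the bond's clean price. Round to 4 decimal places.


Coupon per period c = face * coupon_rate / m = 3.100000
Periods per year m = 2; per-period yield y/m = 0.010000
Number of cashflows N = 20
Cashflows (t years, CF_t, discount factor 1/(1+y/m)^(m*t), PV):
  t = 0.5000: CF_t = 3.100000, DF = 0.990099, PV = 3.069307
  t = 1.0000: CF_t = 3.100000, DF = 0.980296, PV = 3.038918
  t = 1.5000: CF_t = 3.100000, DF = 0.970590, PV = 3.008829
  t = 2.0000: CF_t = 3.100000, DF = 0.960980, PV = 2.979039
  t = 2.5000: CF_t = 3.100000, DF = 0.951466, PV = 2.949544
  t = 3.0000: CF_t = 3.100000, DF = 0.942045, PV = 2.920340
  t = 3.5000: CF_t = 3.100000, DF = 0.932718, PV = 2.891426
  t = 4.0000: CF_t = 3.100000, DF = 0.923483, PV = 2.862798
  t = 4.5000: CF_t = 3.100000, DF = 0.914340, PV = 2.834453
  t = 5.0000: CF_t = 3.100000, DF = 0.905287, PV = 2.806390
  t = 5.5000: CF_t = 3.100000, DF = 0.896324, PV = 2.778604
  t = 6.0000: CF_t = 3.100000, DF = 0.887449, PV = 2.751093
  t = 6.5000: CF_t = 3.100000, DF = 0.878663, PV = 2.723854
  t = 7.0000: CF_t = 3.100000, DF = 0.869963, PV = 2.696885
  t = 7.5000: CF_t = 3.100000, DF = 0.861349, PV = 2.670183
  t = 8.0000: CF_t = 3.100000, DF = 0.852821, PV = 2.643746
  t = 8.5000: CF_t = 3.100000, DF = 0.844377, PV = 2.617570
  t = 9.0000: CF_t = 3.100000, DF = 0.836017, PV = 2.591654
  t = 9.5000: CF_t = 3.100000, DF = 0.827740, PV = 2.565994
  t = 10.0000: CF_t = 103.100000, DF = 0.819544, PV = 84.495035
Price P = sum_t PV_t = 137.895661

Answer: Price = 137.8957


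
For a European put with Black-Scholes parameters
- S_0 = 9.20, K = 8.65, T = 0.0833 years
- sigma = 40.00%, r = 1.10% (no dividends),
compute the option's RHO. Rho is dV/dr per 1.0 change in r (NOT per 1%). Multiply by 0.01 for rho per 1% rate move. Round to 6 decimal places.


Answer: Rho = -0.226138

Derivation:
d1 = 0.5996213724; d2 = 0.4841744149
phi(d1) = 0.3333002884; exp(-qT) = 1.0000000000; exp(-rT) = 0.9990841197
N(-d2) = 0.3141310464
Rho = -K*T*exp(-rT)*N(-d2) = -8.6500 * 0.0833 * 0.9990841197 * 0.3141310464 = -0.226138


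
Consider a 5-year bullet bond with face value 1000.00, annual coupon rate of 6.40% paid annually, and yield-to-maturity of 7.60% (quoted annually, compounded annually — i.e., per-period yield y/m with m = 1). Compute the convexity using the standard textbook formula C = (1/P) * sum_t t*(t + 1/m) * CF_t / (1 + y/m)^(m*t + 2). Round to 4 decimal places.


Coupon per period c = face * coupon_rate / m = 64.000000
Periods per year m = 1; per-period yield y/m = 0.076000
Number of cashflows N = 5
Cashflows (t years, CF_t, discount factor 1/(1+y/m)^(m*t), PV):
  t = 1.0000: CF_t = 64.000000, DF = 0.929368, PV = 59.479554
  t = 2.0000: CF_t = 64.000000, DF = 0.863725, PV = 55.278396
  t = 3.0000: CF_t = 64.000000, DF = 0.802718, PV = 51.373974
  t = 4.0000: CF_t = 64.000000, DF = 0.746021, PV = 47.745329
  t = 5.0000: CF_t = 1064.000000, DF = 0.693328, PV = 737.700829
Price P = sum_t PV_t = 951.578081
Convexity numerator sum_t t*(t + 1/m) * CF_t / (1+y/m)^(m*t + 2):
  t = 1.0000: term = 102.747948
  t = 2.0000: term = 286.471973
  t = 3.0000: term = 532.475786
  t = 4.0000: term = 824.776620
  t = 5.0000: term = 19115.118002
Convexity = (1/P) * sum = 20861.590329 / 951.578081 = 21.923151

Answer: Convexity = 21.9232


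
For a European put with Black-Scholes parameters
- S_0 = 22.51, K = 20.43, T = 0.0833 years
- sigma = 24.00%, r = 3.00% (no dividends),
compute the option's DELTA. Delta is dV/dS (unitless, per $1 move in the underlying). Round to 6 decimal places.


Answer: Delta = -0.070724

Derivation:
d1 = 1.4704196669; d2 = 1.4011514924
phi(d1) = 0.1353345346; exp(-qT) = 1.0000000000; exp(-rT) = 0.9975041199
N(-d1) = 0.0707240640
Delta = -exp(-qT) * N(-d1) = -1.0000000000 * 0.0707240640 = -0.070724


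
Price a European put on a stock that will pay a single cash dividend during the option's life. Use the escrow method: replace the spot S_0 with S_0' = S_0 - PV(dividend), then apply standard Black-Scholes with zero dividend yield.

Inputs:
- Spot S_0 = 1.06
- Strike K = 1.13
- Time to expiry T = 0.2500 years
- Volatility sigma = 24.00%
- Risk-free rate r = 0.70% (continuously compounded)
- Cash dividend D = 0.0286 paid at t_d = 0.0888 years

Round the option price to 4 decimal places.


PV(D) = D * exp(-r * t_d) = 0.0286 * 0.99937859 = 0.02858223
S_0' = S_0 - PV(D) = 1.0600 - 0.02858223 = 1.03141777
d1 = (ln(S_0'/K) + (r + sigma^2/2)*T) / (sigma*sqrt(T)) = -0.68611083
d2 = d1 - sigma*sqrt(T) = -0.80611083
exp(-rT) = 0.99825153
N(-d1) = 0.75367839; N(-d2) = 0.78991052
P = K * exp(-rT) * N(-d2) - S_0' * N(-d1) = 1.1300 * 0.99825153 * 0.78991052 - 1.03141777 * 0.75367839 = 0.1137

Answer: Price = 0.1137


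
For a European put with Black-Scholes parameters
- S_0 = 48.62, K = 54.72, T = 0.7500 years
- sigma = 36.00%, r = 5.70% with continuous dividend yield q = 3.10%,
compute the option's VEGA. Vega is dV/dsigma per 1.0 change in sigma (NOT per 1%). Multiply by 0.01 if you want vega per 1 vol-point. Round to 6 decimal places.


d1 = -0.1606775564; d2 = -0.4724467017
phi(d1) = 0.3938255746; exp(-qT) = 0.9770181987; exp(-rT) = 0.9581508979
Vega = S * exp(-qT) * phi(d1) * sqrt(T) = 48.6200 * 0.9770181987 * 0.3938255746 * 0.8660254038 = 16.201385

Answer: Vega = 16.201385


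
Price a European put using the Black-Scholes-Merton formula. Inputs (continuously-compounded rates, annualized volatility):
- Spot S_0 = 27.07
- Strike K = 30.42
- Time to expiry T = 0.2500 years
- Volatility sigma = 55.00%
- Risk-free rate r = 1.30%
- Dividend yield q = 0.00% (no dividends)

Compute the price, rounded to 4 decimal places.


Answer: Price = 5.0251

Derivation:
d1 = (ln(S/K) + (r - q + 0.5*sigma^2) * T) / (sigma * sqrt(T)) = -0.27495158
d2 = d1 - sigma * sqrt(T) = -0.54995158
exp(-rT) = 0.99675528; exp(-qT) = 1.00000000
P = K * exp(-rT) * N(-d2) - S_0 * exp(-qT) * N(-d1)
N(-d1) = 0.60832328; N(-d2) = 0.70882371
P = 30.4200 * 0.99675528 * 0.70882371 - 27.0700 * 1.00000000 * 0.60832328 = 5.0251


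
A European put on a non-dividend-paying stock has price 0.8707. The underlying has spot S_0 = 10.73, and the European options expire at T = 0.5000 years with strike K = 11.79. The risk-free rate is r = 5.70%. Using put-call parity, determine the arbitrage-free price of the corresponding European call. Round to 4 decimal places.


Answer: Call price = 0.1420

Derivation:
Put-call parity: C - P = S_0 * exp(-qT) - K * exp(-rT).
S_0 * exp(-qT) = 10.7300 * 1.00000000 = 10.73000000
K * exp(-rT) = 11.7900 * 0.97190229 = 11.45872805
C = P + S*exp(-qT) - K*exp(-rT)
C = 0.8707 + 10.73000000 - 11.45872805 = 0.1420


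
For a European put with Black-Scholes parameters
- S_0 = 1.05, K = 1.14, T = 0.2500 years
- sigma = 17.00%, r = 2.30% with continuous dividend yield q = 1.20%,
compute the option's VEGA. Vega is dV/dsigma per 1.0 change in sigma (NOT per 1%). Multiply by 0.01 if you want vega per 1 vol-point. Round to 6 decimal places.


d1 = -0.8926540969; d2 = -0.9776540969
phi(d1) = 0.2678430240; exp(-qT) = 0.9970044955; exp(-rT) = 0.9942664996
Vega = S * exp(-qT) * phi(d1) * sqrt(T) = 1.0500 * 0.9970044955 * 0.2678430240 * 0.5000000000 = 0.140196

Answer: Vega = 0.140196


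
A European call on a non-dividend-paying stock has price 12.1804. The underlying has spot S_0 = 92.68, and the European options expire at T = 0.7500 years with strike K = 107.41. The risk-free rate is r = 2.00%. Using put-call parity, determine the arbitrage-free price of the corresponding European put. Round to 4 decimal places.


Put-call parity: C - P = S_0 * exp(-qT) - K * exp(-rT).
S_0 * exp(-qT) = 92.6800 * 1.00000000 = 92.68000000
K * exp(-rT) = 107.4100 * 0.98511194 = 105.81087343
P = C - S*exp(-qT) + K*exp(-rT)
P = 12.1804 - 92.68000000 + 105.81087343 = 25.3113

Answer: Put price = 25.3113


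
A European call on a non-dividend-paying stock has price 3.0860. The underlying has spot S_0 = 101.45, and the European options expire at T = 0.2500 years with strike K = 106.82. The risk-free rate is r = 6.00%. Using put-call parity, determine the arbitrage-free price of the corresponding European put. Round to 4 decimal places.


Put-call parity: C - P = S_0 * exp(-qT) - K * exp(-rT).
S_0 * exp(-qT) = 101.4500 * 1.00000000 = 101.45000000
K * exp(-rT) = 106.8200 * 0.98511194 = 105.22965739
P = C - S*exp(-qT) + K*exp(-rT)
P = 3.0860 - 101.45000000 + 105.22965739 = 6.8657

Answer: Put price = 6.8657


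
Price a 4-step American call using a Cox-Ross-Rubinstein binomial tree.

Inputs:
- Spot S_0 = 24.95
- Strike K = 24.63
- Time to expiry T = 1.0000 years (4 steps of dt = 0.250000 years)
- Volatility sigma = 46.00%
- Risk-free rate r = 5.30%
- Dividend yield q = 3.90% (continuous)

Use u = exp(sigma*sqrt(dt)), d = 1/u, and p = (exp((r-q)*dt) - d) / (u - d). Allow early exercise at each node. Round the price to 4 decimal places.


Answer: Price = V(0,0) = 4.4517

Derivation:
dt = T/N = 0.250000
u = exp(sigma*sqrt(dt)) = 1.258600; d = 1/u = 0.794534
p = (exp((r-q)*dt) - d) / (u - d) = 0.450307
Discount per step: exp(-r*dt) = 0.986837
Stock lattice S(k, i) with i counting down-moves:
  k=0: S(0,0) = 24.9500
  k=1: S(1,0) = 31.4021; S(1,1) = 19.8236
  k=2: S(2,0) = 39.5226; S(2,1) = 24.9500; S(2,2) = 15.7505
  k=3: S(3,0) = 49.7432; S(3,1) = 31.4021; S(3,2) = 19.8236; S(3,3) = 12.5143
  k=4: S(4,0) = 62.6068; S(4,1) = 39.5226; S(4,2) = 24.9500; S(4,3) = 15.7505; S(4,4) = 9.9431
Terminal payoffs V(N, i) = max(S_T - K, 0):
  V(4,0) = 37.976795; V(4,1) = 14.892646; V(4,2) = 0.320000; V(4,3) = 0.000000; V(4,4) = 0.000000
Backward induction: V(k, i) = exp(-r*dt) * [p * V(k+1, i) + (1-p) * V(k+1, i+1)]; then take max(V_cont, immediate exercise) for American.
  V(3,0) = exp(-r*dt) * [p*37.976795 + (1-p)*14.892646] = 24.954758; exercise = 25.113203; V(3,0) = max -> 25.113203
  V(3,1) = exp(-r*dt) * [p*14.892646 + (1-p)*0.320000] = 6.791583; exercise = 6.772070; V(3,1) = max -> 6.791583
  V(3,2) = exp(-r*dt) * [p*0.320000 + (1-p)*0.000000] = 0.142202; exercise = 0.000000; V(3,2) = max -> 0.142202
  V(3,3) = exp(-r*dt) * [p*0.000000 + (1-p)*0.000000] = 0.000000; exercise = 0.000000; V(3,3) = max -> 0.000000
  V(2,0) = exp(-r*dt) * [p*25.113203 + (1-p)*6.791583] = 14.843952; exercise = 14.892646; V(2,0) = max -> 14.892646
  V(2,1) = exp(-r*dt) * [p*6.791583 + (1-p)*0.142202] = 3.095183; exercise = 0.320000; V(2,1) = max -> 3.095183
  V(2,2) = exp(-r*dt) * [p*0.142202 + (1-p)*0.000000] = 0.063192; exercise = 0.000000; V(2,2) = max -> 0.063192
  V(1,0) = exp(-r*dt) * [p*14.892646 + (1-p)*3.095183] = 8.297001; exercise = 6.772070; V(1,0) = max -> 8.297001
  V(1,1) = exp(-r*dt) * [p*3.095183 + (1-p)*0.063192] = 1.409717; exercise = 0.000000; V(1,1) = max -> 1.409717
  V(0,0) = exp(-r*dt) * [p*8.297001 + (1-p)*1.409717] = 4.451734; exercise = 0.320000; V(0,0) = max -> 4.451734
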